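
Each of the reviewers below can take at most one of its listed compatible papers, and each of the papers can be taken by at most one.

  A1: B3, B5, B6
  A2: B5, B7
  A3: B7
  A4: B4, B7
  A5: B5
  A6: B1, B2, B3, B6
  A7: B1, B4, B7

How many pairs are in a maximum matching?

Unit-capacity flow: source→left, listed edges, right→sink; max matching = max flow.
Augmenting path A1→B3 (+1); matched 1.
Augmenting path A2→B5 (+1); matched 2.
Augmenting path A3→B7 (+1); matched 3.
Augmenting path A4→B4 (+1); matched 4.
Augmenting path A6→B1 (+1); matched 5.
Augmenting path A7→B1→A6→B2 (+1); matched 6.
No augmenting path remains; maximum matching = 6.
König certificate: {A1, A4, A6, A7, B5, B7} is a vertex cover of size 6 (every listed pair touches it), so no matching can be larger.

6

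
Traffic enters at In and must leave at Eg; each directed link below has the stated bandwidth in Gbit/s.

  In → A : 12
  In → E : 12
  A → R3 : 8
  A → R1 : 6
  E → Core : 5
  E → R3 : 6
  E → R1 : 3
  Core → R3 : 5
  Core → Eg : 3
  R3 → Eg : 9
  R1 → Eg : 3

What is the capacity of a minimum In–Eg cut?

15

Augment In→A→R3→Eg: bottleneck 8, flow now 8.
Augment In→A→R1→Eg: bottleneck 3, flow now 11.
Augment In→E→Core→Eg: bottleneck 3, flow now 14.
Augment In→E→R3→Eg: bottleneck 1, flow now 15.
No augmenting path remains; maximum flow = 15.
By max-flow min-cut, the minimum cut capacity equals the max flow.
In the residual graph, reachable from In: {In, A, E, Core, R3, R1}.
Min-cut edges: Core→Eg (3), R3→Eg (9), R1→Eg (3); capacity 3 + 9 + 3 = 15.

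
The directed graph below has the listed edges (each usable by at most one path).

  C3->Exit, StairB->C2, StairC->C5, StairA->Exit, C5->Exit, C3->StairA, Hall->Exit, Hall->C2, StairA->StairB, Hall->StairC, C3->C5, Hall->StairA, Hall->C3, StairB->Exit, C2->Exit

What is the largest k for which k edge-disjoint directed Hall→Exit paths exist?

5

Assign every edge capacity 1; by Menger, the answer equals the max flow.
Path Hall→Exit (+1); total 1.
Path Hall→StairA→Exit (+1); total 2.
Path Hall→C3→Exit (+1); total 3.
Path Hall→C2→Exit (+1); total 4.
Path Hall→StairC→C5→Exit (+1); total 5.
No residual Hall→Exit path; max flow = 5.
Certifying cut of size 5: {Hall→C2, Hall→C3, Hall→Exit, Hall→StairA, Hall→StairC}.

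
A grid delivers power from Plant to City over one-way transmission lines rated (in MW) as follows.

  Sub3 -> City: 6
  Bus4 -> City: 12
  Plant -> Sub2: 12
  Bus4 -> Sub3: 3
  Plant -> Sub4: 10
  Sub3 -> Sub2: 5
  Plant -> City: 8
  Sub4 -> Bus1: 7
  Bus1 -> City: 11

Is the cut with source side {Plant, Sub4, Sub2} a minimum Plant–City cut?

Given cut capacity: 8 + 7 = 15.
Augment Plant→City: bottleneck 8, flow now 8.
Augment Plant→Sub4→Bus1→City: bottleneck 7, flow now 15.
No augmenting path remains; maximum flow = 15.
Cut capacity 15 equals the max flow, so it is a minimum cut.

Yes — it is a minimum cut (capacity 15).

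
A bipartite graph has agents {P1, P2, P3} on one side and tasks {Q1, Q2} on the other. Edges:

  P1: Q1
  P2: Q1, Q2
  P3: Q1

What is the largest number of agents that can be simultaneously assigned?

Unit-capacity flow: source→left, listed edges, right→sink; max matching = max flow.
Augmenting path P1→Q1 (+1); matched 1.
Augmenting path P2→Q2 (+1); matched 2.
No augmenting path remains; maximum matching = 2.
König certificate: {P2, Q1} is a vertex cover of size 2 (every listed pair touches it), so no matching can be larger.

2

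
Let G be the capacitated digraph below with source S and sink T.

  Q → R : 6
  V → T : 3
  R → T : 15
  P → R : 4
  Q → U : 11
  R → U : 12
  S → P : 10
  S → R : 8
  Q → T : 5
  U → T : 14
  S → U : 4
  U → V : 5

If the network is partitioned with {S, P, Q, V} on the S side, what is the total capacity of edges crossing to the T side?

41

Edges leaving {S, P, Q, V}: S→R (8), S→U (4), P→R (4), Q→R (6), Q→U (11), Q→T (5), V→T (3).
Cut capacity = 8 + 4 + 4 + 6 + 11 + 5 + 3 = 41.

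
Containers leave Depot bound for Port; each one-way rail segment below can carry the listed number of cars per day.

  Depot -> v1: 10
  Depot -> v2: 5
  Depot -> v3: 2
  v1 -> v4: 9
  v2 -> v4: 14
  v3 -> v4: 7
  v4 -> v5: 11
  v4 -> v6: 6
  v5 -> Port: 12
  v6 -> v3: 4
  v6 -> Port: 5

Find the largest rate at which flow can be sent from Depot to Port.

Augment Depot→v1→v4→v5→Port: bottleneck 9, flow now 9.
Augment Depot→v2→v4→v5→Port: bottleneck 2, flow now 11.
Augment Depot→v2→v4→v6→Port: bottleneck 3, flow now 14.
Augment Depot→v3→v4→v6→Port: bottleneck 2, flow now 16.
No augmenting path remains; maximum flow = 16.
In the residual graph, reachable from Depot: {Depot, v1}.
Min-cut edges: Depot→v2 (5), Depot→v3 (2), v1→v4 (9); capacity 5 + 2 + 9 = 16.
This cut is saturated, so no flow can exceed 16.

16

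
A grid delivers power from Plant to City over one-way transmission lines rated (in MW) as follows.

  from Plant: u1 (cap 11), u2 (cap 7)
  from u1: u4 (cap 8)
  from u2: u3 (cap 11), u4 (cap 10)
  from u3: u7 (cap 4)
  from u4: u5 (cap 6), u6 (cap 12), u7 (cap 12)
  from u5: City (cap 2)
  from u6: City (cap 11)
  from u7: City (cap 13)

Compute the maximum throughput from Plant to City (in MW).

15

Augment Plant→u1→u4→u5→City: bottleneck 2, flow now 2.
Augment Plant→u1→u4→u6→City: bottleneck 6, flow now 8.
Augment Plant→u2→u3→u7→City: bottleneck 4, flow now 12.
Augment Plant→u2→u4→u6→City: bottleneck 3, flow now 15.
No augmenting path remains; maximum flow = 15.
In the residual graph, reachable from Plant: {Plant, u1}.
Min-cut edges: Plant→u2 (7), u1→u4 (8); capacity 7 + 8 = 15.
This cut is saturated, so no flow can exceed 15.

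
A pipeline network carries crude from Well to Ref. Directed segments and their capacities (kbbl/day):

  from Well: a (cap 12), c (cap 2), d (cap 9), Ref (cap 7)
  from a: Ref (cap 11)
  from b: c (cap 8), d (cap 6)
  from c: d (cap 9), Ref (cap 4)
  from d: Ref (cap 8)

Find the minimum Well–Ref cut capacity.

Augment Well→Ref: bottleneck 7, flow now 7.
Augment Well→a→Ref: bottleneck 11, flow now 18.
Augment Well→c→Ref: bottleneck 2, flow now 20.
Augment Well→d→Ref: bottleneck 8, flow now 28.
No augmenting path remains; maximum flow = 28.
By max-flow min-cut, the minimum cut capacity equals the max flow.
In the residual graph, reachable from Well: {Well, a, d}.
Min-cut edges: Well→c (2), Well→Ref (7), a→Ref (11), d→Ref (8); capacity 2 + 7 + 11 + 8 = 28.

28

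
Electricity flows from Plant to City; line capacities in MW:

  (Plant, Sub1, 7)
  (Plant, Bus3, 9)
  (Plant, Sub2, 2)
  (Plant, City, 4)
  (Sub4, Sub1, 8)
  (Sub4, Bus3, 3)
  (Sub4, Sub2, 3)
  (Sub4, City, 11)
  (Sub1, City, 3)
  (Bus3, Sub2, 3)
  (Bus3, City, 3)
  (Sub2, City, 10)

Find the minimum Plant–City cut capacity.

Augment Plant→City: bottleneck 4, flow now 4.
Augment Plant→Sub1→City: bottleneck 3, flow now 7.
Augment Plant→Bus3→City: bottleneck 3, flow now 10.
Augment Plant→Sub2→City: bottleneck 2, flow now 12.
Augment Plant→Bus3→Sub2→City: bottleneck 3, flow now 15.
No augmenting path remains; maximum flow = 15.
By max-flow min-cut, the minimum cut capacity equals the max flow.
In the residual graph, reachable from Plant: {Plant, Sub1, Bus3}.
Min-cut edges: Plant→Sub2 (2), Plant→City (4), Sub1→City (3), Bus3→Sub2 (3), Bus3→City (3); capacity 2 + 4 + 3 + 3 + 3 = 15.

15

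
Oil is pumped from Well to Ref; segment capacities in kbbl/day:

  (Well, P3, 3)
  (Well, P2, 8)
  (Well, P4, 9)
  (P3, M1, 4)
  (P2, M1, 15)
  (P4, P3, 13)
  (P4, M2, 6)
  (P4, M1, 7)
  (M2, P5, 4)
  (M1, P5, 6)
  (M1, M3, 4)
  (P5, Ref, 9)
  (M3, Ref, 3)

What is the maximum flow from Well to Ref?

Augment Well→P3→M1→P5→Ref: bottleneck 3, flow now 3.
Augment Well→P2→M1→P5→Ref: bottleneck 3, flow now 6.
Augment Well→P2→M1→M3→Ref: bottleneck 3, flow now 9.
Augment Well→P4→M2→P5→Ref: bottleneck 3, flow now 12.
No augmenting path remains; maximum flow = 12.
In the residual graph, reachable from Well: {Well, P3, P2, P4, M2, M1, P5, M3}.
Min-cut edges: P5→Ref (9), M3→Ref (3); capacity 9 + 3 = 12.
This cut is saturated, so no flow can exceed 12.

12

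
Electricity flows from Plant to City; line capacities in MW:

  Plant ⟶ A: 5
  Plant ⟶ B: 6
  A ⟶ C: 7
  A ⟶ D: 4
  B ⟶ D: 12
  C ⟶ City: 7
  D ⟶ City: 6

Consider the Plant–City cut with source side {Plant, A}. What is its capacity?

17

Edges leaving {Plant, A}: Plant→B (6), A→C (7), A→D (4).
Cut capacity = 6 + 7 + 4 = 17.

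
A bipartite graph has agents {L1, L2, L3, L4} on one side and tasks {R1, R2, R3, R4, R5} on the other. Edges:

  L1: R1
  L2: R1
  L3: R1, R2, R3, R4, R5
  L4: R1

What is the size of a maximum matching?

2

Unit-capacity flow: source→left, listed edges, right→sink; max matching = max flow.
Augmenting path L1→R1 (+1); matched 1.
Augmenting path L3→R2 (+1); matched 2.
No augmenting path remains; maximum matching = 2.
König certificate: {L3, R1} is a vertex cover of size 2 (every listed pair touches it), so no matching can be larger.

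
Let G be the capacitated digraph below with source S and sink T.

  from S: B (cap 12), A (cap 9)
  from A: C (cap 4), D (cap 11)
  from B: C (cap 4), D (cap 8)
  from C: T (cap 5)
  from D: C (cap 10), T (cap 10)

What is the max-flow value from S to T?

15

Augment S→A→C→T: bottleneck 4, flow now 4.
Augment S→A→D→T: bottleneck 5, flow now 9.
Augment S→B→C→T: bottleneck 1, flow now 10.
Augment S→B→D→T: bottleneck 5, flow now 15.
No augmenting path remains; maximum flow = 15.
In the residual graph, reachable from S: {S, A, B, C, D}.
Min-cut edges: C→T (5), D→T (10); capacity 5 + 10 = 15.
This cut is saturated, so no flow can exceed 15.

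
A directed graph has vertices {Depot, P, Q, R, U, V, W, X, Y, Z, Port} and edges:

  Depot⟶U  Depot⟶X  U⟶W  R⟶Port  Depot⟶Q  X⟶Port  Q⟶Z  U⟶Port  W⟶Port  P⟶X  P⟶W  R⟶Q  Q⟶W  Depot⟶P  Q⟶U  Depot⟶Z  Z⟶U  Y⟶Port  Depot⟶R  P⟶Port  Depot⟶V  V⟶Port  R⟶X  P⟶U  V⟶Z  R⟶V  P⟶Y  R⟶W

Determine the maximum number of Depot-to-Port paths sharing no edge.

6

Assign every edge capacity 1; by Menger, the answer equals the max flow.
Path Depot→P→Port (+1); total 1.
Path Depot→R→Port (+1); total 2.
Path Depot→U→Port (+1); total 3.
Path Depot→V→Port (+1); total 4.
Path Depot→X→Port (+1); total 5.
Path Depot→Q→W→Port (+1); total 6.
No residual Depot→Port path; max flow = 6.
Certifying cut of size 6: {Depot→P, Depot→R, Depot→V, Depot→X, U→Port, W→Port}.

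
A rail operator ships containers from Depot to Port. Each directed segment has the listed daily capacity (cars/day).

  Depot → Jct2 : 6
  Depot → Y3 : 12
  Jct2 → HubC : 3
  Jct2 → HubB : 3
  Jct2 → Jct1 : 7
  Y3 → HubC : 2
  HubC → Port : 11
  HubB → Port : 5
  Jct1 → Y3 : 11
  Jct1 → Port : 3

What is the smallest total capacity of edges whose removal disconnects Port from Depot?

8

Augment Depot→Jct2→HubC→Port: bottleneck 3, flow now 3.
Augment Depot→Jct2→HubB→Port: bottleneck 3, flow now 6.
Augment Depot→Y3→HubC→Port: bottleneck 2, flow now 8.
No augmenting path remains; maximum flow = 8.
By max-flow min-cut, the minimum cut capacity equals the max flow.
In the residual graph, reachable from Depot: {Depot, Y3}.
Min-cut edges: Depot→Jct2 (6), Y3→HubC (2); capacity 6 + 2 = 8.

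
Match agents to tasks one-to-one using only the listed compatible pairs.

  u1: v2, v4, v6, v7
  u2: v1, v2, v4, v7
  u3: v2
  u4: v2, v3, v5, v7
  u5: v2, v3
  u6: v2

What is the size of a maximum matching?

Unit-capacity flow: source→left, listed edges, right→sink; max matching = max flow.
Augmenting path u1→v2 (+1); matched 1.
Augmenting path u2→v1 (+1); matched 2.
Augmenting path u4→v3 (+1); matched 3.
Augmenting path u3→v2→u1→v4 (+1); matched 4.
Augmenting path u5→v3→u4→v5 (+1); matched 5.
No augmenting path remains; maximum matching = 5.
König certificate: {u1, u2, u4, u5, v2} is a vertex cover of size 5 (every listed pair touches it), so no matching can be larger.

5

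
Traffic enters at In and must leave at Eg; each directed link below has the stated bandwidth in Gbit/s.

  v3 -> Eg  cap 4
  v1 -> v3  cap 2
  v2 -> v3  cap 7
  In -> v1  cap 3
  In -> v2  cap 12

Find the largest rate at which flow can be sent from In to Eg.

Augment In→v1→v3→Eg: bottleneck 2, flow now 2.
Augment In→v2→v3→Eg: bottleneck 2, flow now 4.
No augmenting path remains; maximum flow = 4.
In the residual graph, reachable from In: {In, v1, v2, v3}.
Min-cut edges: v3→Eg (4); capacity 4 = 4.
This cut is saturated, so no flow can exceed 4.

4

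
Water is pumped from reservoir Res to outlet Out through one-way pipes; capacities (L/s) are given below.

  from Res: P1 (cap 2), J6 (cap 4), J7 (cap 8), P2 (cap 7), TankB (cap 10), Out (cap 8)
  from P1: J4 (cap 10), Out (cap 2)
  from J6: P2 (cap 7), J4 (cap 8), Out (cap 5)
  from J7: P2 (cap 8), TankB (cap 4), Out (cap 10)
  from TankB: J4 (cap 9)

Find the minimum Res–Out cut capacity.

Augment Res→Out: bottleneck 8, flow now 8.
Augment Res→P1→Out: bottleneck 2, flow now 10.
Augment Res→J6→Out: bottleneck 4, flow now 14.
Augment Res→J7→Out: bottleneck 8, flow now 22.
No augmenting path remains; maximum flow = 22.
By max-flow min-cut, the minimum cut capacity equals the max flow.
In the residual graph, reachable from Res: {Res, P2, TankB, J4}.
Min-cut edges: Res→P1 (2), Res→J6 (4), Res→J7 (8), Res→Out (8); capacity 2 + 4 + 8 + 8 = 22.

22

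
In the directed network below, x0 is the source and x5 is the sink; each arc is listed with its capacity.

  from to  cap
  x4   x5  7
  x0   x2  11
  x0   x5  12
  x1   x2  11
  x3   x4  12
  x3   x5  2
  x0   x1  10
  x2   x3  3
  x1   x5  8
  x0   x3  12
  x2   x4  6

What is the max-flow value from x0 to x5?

29

Augment x0→x5: bottleneck 12, flow now 12.
Augment x0→x1→x5: bottleneck 8, flow now 20.
Augment x0→x3→x5: bottleneck 2, flow now 22.
Augment x0→x2→x4→x5: bottleneck 6, flow now 28.
Augment x0→x3→x4→x5: bottleneck 1, flow now 29.
No augmenting path remains; maximum flow = 29.
In the residual graph, reachable from x0: {x0, x1, x2, x3, x4}.
Min-cut edges: x0→x5 (12), x1→x5 (8), x3→x5 (2), x4→x5 (7); capacity 12 + 8 + 2 + 7 = 29.
This cut is saturated, so no flow can exceed 29.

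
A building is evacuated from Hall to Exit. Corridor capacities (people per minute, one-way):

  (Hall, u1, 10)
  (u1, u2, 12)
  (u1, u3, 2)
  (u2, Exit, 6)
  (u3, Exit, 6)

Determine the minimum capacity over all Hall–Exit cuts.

Augment Hall→u1→u2→Exit: bottleneck 6, flow now 6.
Augment Hall→u1→u3→Exit: bottleneck 2, flow now 8.
No augmenting path remains; maximum flow = 8.
By max-flow min-cut, the minimum cut capacity equals the max flow.
In the residual graph, reachable from Hall: {Hall, u1, u2}.
Min-cut edges: u1→u3 (2), u2→Exit (6); capacity 2 + 6 = 8.

8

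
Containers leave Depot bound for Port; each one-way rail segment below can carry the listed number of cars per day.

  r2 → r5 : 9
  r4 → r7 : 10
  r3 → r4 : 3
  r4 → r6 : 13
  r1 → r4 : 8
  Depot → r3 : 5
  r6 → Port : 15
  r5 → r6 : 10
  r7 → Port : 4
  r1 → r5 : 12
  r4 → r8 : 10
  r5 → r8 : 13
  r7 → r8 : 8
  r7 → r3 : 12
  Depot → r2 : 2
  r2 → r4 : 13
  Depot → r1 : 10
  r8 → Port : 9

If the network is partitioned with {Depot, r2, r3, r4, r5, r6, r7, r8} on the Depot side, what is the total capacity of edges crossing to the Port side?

38

Edges leaving {Depot, r2, r3, r4, r5, r6, r7, r8}: Depot→r1 (10), r6→Port (15), r7→Port (4), r8→Port (9).
Cut capacity = 10 + 15 + 4 + 9 = 38.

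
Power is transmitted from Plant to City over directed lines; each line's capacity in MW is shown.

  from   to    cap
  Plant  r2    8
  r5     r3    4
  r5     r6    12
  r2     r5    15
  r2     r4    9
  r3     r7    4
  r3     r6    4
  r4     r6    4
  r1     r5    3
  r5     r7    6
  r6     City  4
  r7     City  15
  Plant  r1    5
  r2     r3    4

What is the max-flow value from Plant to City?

11

Augment Plant→r1→r5→r6→City: bottleneck 3, flow now 3.
Augment Plant→r2→r3→r6→City: bottleneck 1, flow now 4.
Augment Plant→r2→r3→r7→City: bottleneck 3, flow now 7.
Augment Plant→r2→r5→r7→City: bottleneck 4, flow now 11.
No augmenting path remains; maximum flow = 11.
In the residual graph, reachable from Plant: {Plant, r1}.
Min-cut edges: Plant→r2 (8), r1→r5 (3); capacity 8 + 3 = 11.
This cut is saturated, so no flow can exceed 11.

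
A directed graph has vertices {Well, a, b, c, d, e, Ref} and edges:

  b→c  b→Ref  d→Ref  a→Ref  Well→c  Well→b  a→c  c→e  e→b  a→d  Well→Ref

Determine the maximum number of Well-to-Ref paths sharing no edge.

Assign every edge capacity 1; by Menger, the answer equals the max flow.
Path Well→Ref (+1); total 1.
Path Well→b→Ref (+1); total 2.
No residual Well→Ref path; max flow = 2.
Certifying cut of size 2: {Well→Ref, b→Ref}.

2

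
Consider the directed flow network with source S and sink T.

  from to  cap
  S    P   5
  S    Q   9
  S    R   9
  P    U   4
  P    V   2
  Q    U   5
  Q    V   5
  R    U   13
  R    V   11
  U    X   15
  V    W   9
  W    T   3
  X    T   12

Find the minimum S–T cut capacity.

15

Augment S→P→U→X→T: bottleneck 4, flow now 4.
Augment S→P→V→W→T: bottleneck 1, flow now 5.
Augment S→Q→U→X→T: bottleneck 5, flow now 10.
Augment S→Q→V→W→T: bottleneck 2, flow now 12.
Augment S→R→U→X→T: bottleneck 3, flow now 15.
No augmenting path remains; maximum flow = 15.
By max-flow min-cut, the minimum cut capacity equals the max flow.
In the residual graph, reachable from S: {S, P, Q, R, U, V, W, X}.
Min-cut edges: W→T (3), X→T (12); capacity 3 + 12 = 15.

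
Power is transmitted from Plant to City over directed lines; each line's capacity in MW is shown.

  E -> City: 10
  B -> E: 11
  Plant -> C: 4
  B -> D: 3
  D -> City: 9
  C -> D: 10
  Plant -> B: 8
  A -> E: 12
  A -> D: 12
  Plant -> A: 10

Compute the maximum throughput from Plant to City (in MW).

Augment Plant→A→D→City: bottleneck 9, flow now 9.
Augment Plant→A→E→City: bottleneck 1, flow now 10.
Augment Plant→B→E→City: bottleneck 8, flow now 18.
Augment Plant→C→D→A→E→City: bottleneck 1, flow now 19. (uses reverse residual edge)
No augmenting path remains; maximum flow = 19.
In the residual graph, reachable from Plant: {Plant, A, B, C, D, E}.
Min-cut edges: D→City (9), E→City (10); capacity 9 + 10 = 19.
This cut is saturated, so no flow can exceed 19.

19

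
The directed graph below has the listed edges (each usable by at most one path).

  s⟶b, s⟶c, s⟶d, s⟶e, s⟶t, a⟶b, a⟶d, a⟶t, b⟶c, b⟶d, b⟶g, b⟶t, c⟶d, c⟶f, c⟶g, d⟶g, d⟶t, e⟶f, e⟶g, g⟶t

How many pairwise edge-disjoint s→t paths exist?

4

Assign every edge capacity 1; by Menger, the answer equals the max flow.
Path s→t (+1); total 1.
Path s→b→t (+1); total 2.
Path s→d→t (+1); total 3.
Path s→c→g→t (+1); total 4.
No residual s→t path; max flow = 4.
Certifying cut of size 4: {d→t, g→t, s→b, s→t}.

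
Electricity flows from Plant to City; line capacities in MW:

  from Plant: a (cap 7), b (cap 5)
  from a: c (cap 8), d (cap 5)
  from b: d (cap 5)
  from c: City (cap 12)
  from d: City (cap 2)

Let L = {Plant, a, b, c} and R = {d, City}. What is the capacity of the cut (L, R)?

22

Edges leaving {Plant, a, b, c}: a→d (5), b→d (5), c→City (12).
Cut capacity = 5 + 5 + 12 = 22.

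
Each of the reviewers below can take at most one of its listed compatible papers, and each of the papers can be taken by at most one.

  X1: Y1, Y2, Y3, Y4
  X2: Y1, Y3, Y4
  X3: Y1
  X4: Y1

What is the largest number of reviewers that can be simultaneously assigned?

Unit-capacity flow: source→left, listed edges, right→sink; max matching = max flow.
Augmenting path X1→Y1 (+1); matched 1.
Augmenting path X2→Y3 (+1); matched 2.
Augmenting path X3→Y1→X1→Y2 (+1); matched 3.
No augmenting path remains; maximum matching = 3.
König certificate: {X1, X2, Y1} is a vertex cover of size 3 (every listed pair touches it), so no matching can be larger.

3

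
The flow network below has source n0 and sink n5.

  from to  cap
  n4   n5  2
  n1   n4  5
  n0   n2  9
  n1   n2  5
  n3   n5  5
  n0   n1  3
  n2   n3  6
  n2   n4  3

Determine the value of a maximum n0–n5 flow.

Augment n0→n1→n4→n5: bottleneck 2, flow now 2.
Augment n0→n2→n3→n5: bottleneck 5, flow now 7.
No augmenting path remains; maximum flow = 7.
In the residual graph, reachable from n0: {n0, n1, n2, n3, n4}.
Min-cut edges: n3→n5 (5), n4→n5 (2); capacity 5 + 2 = 7.
This cut is saturated, so no flow can exceed 7.

7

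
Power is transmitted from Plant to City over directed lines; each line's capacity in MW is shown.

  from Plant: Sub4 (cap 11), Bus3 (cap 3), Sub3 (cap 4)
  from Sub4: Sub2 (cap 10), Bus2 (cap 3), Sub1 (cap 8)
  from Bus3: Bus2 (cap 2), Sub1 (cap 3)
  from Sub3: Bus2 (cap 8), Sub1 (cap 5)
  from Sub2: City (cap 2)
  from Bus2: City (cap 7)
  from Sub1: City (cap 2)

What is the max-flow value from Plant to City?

11

Augment Plant→Sub4→Sub2→City: bottleneck 2, flow now 2.
Augment Plant→Sub4→Bus2→City: bottleneck 3, flow now 5.
Augment Plant→Sub4→Sub1→City: bottleneck 2, flow now 7.
Augment Plant→Bus3→Bus2→City: bottleneck 2, flow now 9.
Augment Plant→Sub3→Bus2→City: bottleneck 2, flow now 11.
No augmenting path remains; maximum flow = 11.
In the residual graph, reachable from Plant: {Plant, Sub4, Bus3, Sub3, Sub2, Bus2, Sub1}.
Min-cut edges: Sub2→City (2), Bus2→City (7), Sub1→City (2); capacity 2 + 7 + 2 = 11.
This cut is saturated, so no flow can exceed 11.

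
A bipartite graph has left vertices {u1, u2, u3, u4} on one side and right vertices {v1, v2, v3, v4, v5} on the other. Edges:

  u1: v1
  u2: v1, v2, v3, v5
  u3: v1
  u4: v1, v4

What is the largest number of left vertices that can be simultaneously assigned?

3

Unit-capacity flow: source→left, listed edges, right→sink; max matching = max flow.
Augmenting path u1→v1 (+1); matched 1.
Augmenting path u2→v2 (+1); matched 2.
Augmenting path u4→v4 (+1); matched 3.
No augmenting path remains; maximum matching = 3.
König certificate: {u2, u4, v1} is a vertex cover of size 3 (every listed pair touches it), so no matching can be larger.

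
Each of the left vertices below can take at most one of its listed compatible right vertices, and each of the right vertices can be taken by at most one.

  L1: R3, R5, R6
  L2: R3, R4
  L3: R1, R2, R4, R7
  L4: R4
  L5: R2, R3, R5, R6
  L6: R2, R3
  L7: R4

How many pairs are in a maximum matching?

6

Unit-capacity flow: source→left, listed edges, right→sink; max matching = max flow.
Augmenting path L1→R3 (+1); matched 1.
Augmenting path L2→R4 (+1); matched 2.
Augmenting path L3→R1 (+1); matched 3.
Augmenting path L5→R2 (+1); matched 4.
Augmenting path L6→R2→L5→R5 (+1); matched 5.
Augmenting path L4→R4→L2→R3→L1→R6 (+1); matched 6.
No augmenting path remains; maximum matching = 6.
König certificate: {L1, L2, L3, L5, L6, R4} is a vertex cover of size 6 (every listed pair touches it), so no matching can be larger.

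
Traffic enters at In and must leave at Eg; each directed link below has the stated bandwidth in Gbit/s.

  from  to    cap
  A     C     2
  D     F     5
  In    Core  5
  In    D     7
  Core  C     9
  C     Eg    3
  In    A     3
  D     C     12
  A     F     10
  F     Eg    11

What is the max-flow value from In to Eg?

11

Augment In→D→C→Eg: bottleneck 3, flow now 3.
Augment In→D→F→Eg: bottleneck 4, flow now 7.
Augment In→A→F→Eg: bottleneck 3, flow now 10.
Augment In→Core→C→D→F→Eg: bottleneck 1, flow now 11. (uses reverse residual edge)
No augmenting path remains; maximum flow = 11.
In the residual graph, reachable from In: {In, D, Core, C}.
Min-cut edges: In→A (3), D→F (5), C→Eg (3); capacity 3 + 5 + 3 = 11.
This cut is saturated, so no flow can exceed 11.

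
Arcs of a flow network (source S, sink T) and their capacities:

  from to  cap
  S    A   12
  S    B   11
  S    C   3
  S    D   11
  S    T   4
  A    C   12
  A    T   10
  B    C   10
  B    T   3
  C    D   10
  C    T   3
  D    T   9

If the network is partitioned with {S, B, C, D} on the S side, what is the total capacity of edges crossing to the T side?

31

Edges leaving {S, B, C, D}: S→A (12), S→T (4), B→T (3), C→T (3), D→T (9).
Cut capacity = 12 + 4 + 3 + 3 + 9 = 31.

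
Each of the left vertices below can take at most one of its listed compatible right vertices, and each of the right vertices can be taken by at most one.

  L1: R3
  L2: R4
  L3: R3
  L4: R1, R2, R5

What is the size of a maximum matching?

3

Unit-capacity flow: source→left, listed edges, right→sink; max matching = max flow.
Augmenting path L1→R3 (+1); matched 1.
Augmenting path L2→R4 (+1); matched 2.
Augmenting path L4→R1 (+1); matched 3.
No augmenting path remains; maximum matching = 3.
König certificate: {L2, L4, R3} is a vertex cover of size 3 (every listed pair touches it), so no matching can be larger.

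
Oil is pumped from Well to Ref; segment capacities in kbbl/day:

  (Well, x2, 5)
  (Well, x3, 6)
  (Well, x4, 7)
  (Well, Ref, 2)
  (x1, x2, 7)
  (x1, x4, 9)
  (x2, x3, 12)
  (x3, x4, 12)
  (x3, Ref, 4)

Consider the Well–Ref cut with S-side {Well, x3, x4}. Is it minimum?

No — its capacity is 11, but the minimum cut has capacity 6.

Given cut capacity: 5 + 2 + 4 = 11.
Augment Well→Ref: bottleneck 2, flow now 2.
Augment Well→x3→Ref: bottleneck 4, flow now 6.
No augmenting path remains; maximum flow = 6.
In the residual graph, reachable from Well: {Well, x2, x3, x4}.
Min-cut edges: Well→Ref (2), x3→Ref (4); capacity 2 + 4 = 6.
Cut capacity 11 exceeds the max flow 6, so it is not minimum.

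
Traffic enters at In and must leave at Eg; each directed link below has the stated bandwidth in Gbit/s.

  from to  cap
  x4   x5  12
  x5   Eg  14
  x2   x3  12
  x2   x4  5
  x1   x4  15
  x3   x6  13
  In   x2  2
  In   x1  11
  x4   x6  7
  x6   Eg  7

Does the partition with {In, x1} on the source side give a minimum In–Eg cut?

Given cut capacity: 2 + 15 = 17.
Augment In→x1→x4→x5→Eg: bottleneck 11, flow now 11.
Augment In→x2→x3→x6→Eg: bottleneck 2, flow now 13.
No augmenting path remains; maximum flow = 13.
In the residual graph, reachable from In: {In}.
Min-cut edges: In→x1 (11), In→x2 (2); capacity 11 + 2 = 13.
Cut capacity 17 exceeds the max flow 13, so it is not minimum.

No — its capacity is 17, but the minimum cut has capacity 13.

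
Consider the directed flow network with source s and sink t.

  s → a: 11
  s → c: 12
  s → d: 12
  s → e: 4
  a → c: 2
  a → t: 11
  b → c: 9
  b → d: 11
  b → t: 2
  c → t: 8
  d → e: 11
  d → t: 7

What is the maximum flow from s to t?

26

Augment s→a→t: bottleneck 11, flow now 11.
Augment s→c→t: bottleneck 8, flow now 19.
Augment s→d→t: bottleneck 7, flow now 26.
No augmenting path remains; maximum flow = 26.
In the residual graph, reachable from s: {s, c, d, e}.
Min-cut edges: s→a (11), c→t (8), d→t (7); capacity 11 + 8 + 7 = 26.
This cut is saturated, so no flow can exceed 26.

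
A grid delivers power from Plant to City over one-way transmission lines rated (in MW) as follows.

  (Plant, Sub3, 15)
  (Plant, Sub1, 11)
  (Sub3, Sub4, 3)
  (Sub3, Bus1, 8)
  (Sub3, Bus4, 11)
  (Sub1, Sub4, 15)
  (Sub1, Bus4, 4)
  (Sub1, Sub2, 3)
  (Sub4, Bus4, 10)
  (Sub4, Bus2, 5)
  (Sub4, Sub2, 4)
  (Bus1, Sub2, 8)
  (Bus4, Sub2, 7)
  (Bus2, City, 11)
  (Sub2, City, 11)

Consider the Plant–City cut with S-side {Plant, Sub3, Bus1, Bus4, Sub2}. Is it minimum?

No — its capacity is 25, but the minimum cut has capacity 16.

Given cut capacity: 11 + 3 + 11 = 25.
Augment Plant→Sub1→Sub2→City: bottleneck 3, flow now 3.
Augment Plant→Sub3→Sub4→Bus2→City: bottleneck 3, flow now 6.
Augment Plant→Sub3→Bus1→Sub2→City: bottleneck 8, flow now 14.
Augment Plant→Sub1→Sub4→Bus2→City: bottleneck 2, flow now 16.
No augmenting path remains; maximum flow = 16.
In the residual graph, reachable from Plant: {Plant, Sub3, Sub1, Sub4, Bus1, Bus4, Sub2}.
Min-cut edges: Sub4→Bus2 (5), Sub2→City (11); capacity 5 + 11 = 16.
Cut capacity 25 exceeds the max flow 16, so it is not minimum.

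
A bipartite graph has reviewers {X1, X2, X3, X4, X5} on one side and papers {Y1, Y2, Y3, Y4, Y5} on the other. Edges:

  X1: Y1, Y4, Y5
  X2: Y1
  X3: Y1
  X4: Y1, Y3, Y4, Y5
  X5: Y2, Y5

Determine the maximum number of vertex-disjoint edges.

4

Unit-capacity flow: source→left, listed edges, right→sink; max matching = max flow.
Augmenting path X1→Y1 (+1); matched 1.
Augmenting path X4→Y3 (+1); matched 2.
Augmenting path X5→Y2 (+1); matched 3.
Augmenting path X2→Y1→X1→Y4 (+1); matched 4.
No augmenting path remains; maximum matching = 4.
König certificate: {X1, X4, X5, Y1} is a vertex cover of size 4 (every listed pair touches it), so no matching can be larger.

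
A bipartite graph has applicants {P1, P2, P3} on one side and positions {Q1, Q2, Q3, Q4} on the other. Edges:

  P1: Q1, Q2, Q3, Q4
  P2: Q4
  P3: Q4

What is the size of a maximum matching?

2

Unit-capacity flow: source→left, listed edges, right→sink; max matching = max flow.
Augmenting path P1→Q1 (+1); matched 1.
Augmenting path P2→Q4 (+1); matched 2.
No augmenting path remains; maximum matching = 2.
König certificate: {P1, Q4} is a vertex cover of size 2 (every listed pair touches it), so no matching can be larger.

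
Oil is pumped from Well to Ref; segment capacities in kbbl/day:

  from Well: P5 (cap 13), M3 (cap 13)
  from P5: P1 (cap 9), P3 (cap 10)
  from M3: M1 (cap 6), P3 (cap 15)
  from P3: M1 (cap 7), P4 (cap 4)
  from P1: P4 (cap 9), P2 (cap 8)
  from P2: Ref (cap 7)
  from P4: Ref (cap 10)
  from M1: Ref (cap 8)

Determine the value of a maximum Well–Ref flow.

Augment Well→M3→M1→Ref: bottleneck 6, flow now 6.
Augment Well→P5→P3→P4→Ref: bottleneck 4, flow now 10.
Augment Well→P5→P3→M1→Ref: bottleneck 2, flow now 12.
Augment Well→P5→P1→P2→Ref: bottleneck 7, flow now 19.
Augment Well→M3→P3→P5→P1→P4→Ref: bottleneck 2, flow now 21. (uses reverse residual edge)
No augmenting path remains; maximum flow = 21.
In the residual graph, reachable from Well: {Well, P5, M3, P3, M1}.
Min-cut edges: P5→P1 (9), P3→P4 (4), M1→Ref (8); capacity 9 + 4 + 8 = 21.
This cut is saturated, so no flow can exceed 21.

21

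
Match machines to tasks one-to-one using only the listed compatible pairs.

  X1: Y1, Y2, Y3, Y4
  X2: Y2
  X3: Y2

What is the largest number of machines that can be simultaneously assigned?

Unit-capacity flow: source→left, listed edges, right→sink; max matching = max flow.
Augmenting path X1→Y1 (+1); matched 1.
Augmenting path X2→Y2 (+1); matched 2.
No augmenting path remains; maximum matching = 2.
König certificate: {X1, Y2} is a vertex cover of size 2 (every listed pair touches it), so no matching can be larger.

2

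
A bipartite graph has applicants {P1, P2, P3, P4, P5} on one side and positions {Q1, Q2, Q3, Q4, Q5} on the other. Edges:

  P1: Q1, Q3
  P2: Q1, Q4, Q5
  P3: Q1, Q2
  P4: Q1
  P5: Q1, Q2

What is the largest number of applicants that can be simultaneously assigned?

Unit-capacity flow: source→left, listed edges, right→sink; max matching = max flow.
Augmenting path P1→Q1 (+1); matched 1.
Augmenting path P2→Q4 (+1); matched 2.
Augmenting path P3→Q2 (+1); matched 3.
Augmenting path P4→Q1→P1→Q3 (+1); matched 4.
No augmenting path remains; maximum matching = 4.
König certificate: {P1, P2, Q1, Q2} is a vertex cover of size 4 (every listed pair touches it), so no matching can be larger.

4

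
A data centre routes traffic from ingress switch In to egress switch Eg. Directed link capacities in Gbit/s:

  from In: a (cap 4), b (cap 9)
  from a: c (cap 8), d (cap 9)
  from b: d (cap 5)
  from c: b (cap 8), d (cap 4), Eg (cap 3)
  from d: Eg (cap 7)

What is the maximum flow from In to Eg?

9

Augment In→a→c→Eg: bottleneck 3, flow now 3.
Augment In→a→d→Eg: bottleneck 1, flow now 4.
Augment In→b→d→Eg: bottleneck 5, flow now 9.
No augmenting path remains; maximum flow = 9.
In the residual graph, reachable from In: {In, b}.
Min-cut edges: In→a (4), b→d (5); capacity 4 + 5 = 9.
This cut is saturated, so no flow can exceed 9.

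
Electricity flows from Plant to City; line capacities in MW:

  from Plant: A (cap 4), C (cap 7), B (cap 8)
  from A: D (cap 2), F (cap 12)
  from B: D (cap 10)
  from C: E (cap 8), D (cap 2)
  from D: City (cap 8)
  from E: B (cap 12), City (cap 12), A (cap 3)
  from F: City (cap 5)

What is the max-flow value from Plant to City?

19

Augment Plant→A→D→City: bottleneck 2, flow now 2.
Augment Plant→A→F→City: bottleneck 2, flow now 4.
Augment Plant→B→D→City: bottleneck 6, flow now 10.
Augment Plant→C→E→City: bottleneck 7, flow now 17.
Augment Plant→B→D→A→F→City: bottleneck 2, flow now 19. (uses reverse residual edge)
No augmenting path remains; maximum flow = 19.
In the residual graph, reachable from Plant: {Plant}.
Min-cut edges: Plant→A (4), Plant→B (8), Plant→C (7); capacity 4 + 8 + 7 = 19.
This cut is saturated, so no flow can exceed 19.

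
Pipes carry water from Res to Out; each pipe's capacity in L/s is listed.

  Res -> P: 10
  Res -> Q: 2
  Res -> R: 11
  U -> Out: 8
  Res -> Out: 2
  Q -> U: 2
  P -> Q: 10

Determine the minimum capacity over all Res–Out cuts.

Augment Res→Out: bottleneck 2, flow now 2.
Augment Res→Q→U→Out: bottleneck 2, flow now 4.
No augmenting path remains; maximum flow = 4.
By max-flow min-cut, the minimum cut capacity equals the max flow.
In the residual graph, reachable from Res: {Res, P, Q, R}.
Min-cut edges: Res→Out (2), Q→U (2); capacity 2 + 2 = 4.

4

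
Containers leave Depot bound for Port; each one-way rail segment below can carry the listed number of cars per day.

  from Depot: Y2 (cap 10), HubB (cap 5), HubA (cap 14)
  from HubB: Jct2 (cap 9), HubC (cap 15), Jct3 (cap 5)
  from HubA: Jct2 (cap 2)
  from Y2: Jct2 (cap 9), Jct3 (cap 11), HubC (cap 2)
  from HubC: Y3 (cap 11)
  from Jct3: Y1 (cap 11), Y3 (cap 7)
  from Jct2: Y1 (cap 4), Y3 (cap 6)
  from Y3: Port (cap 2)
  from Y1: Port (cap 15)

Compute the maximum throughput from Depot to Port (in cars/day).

17

Augment Depot→HubB→HubC→Y3→Port: bottleneck 2, flow now 2.
Augment Depot→HubB→Jct3→Y1→Port: bottleneck 3, flow now 5.
Augment Depot→HubA→Jct2→Y1→Port: bottleneck 2, flow now 7.
Augment Depot→Y2→Jct3→Y1→Port: bottleneck 8, flow now 15.
Augment Depot→Y2→Jct2→Y1→Port: bottleneck 2, flow now 17.
No augmenting path remains; maximum flow = 17.
In the residual graph, reachable from Depot: {Depot, HubA}.
Min-cut edges: Depot→HubB (5), Depot→Y2 (10), HubA→Jct2 (2); capacity 5 + 10 + 2 = 17.
This cut is saturated, so no flow can exceed 17.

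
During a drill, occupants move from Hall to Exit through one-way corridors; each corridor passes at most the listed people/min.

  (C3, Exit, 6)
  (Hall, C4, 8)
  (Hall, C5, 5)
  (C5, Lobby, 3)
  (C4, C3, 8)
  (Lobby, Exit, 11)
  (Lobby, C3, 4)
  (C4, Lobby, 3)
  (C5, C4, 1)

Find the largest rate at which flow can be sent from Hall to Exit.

12

Augment Hall→C5→Lobby→Exit: bottleneck 3, flow now 3.
Augment Hall→C4→Lobby→Exit: bottleneck 3, flow now 6.
Augment Hall→C4→C3→Exit: bottleneck 5, flow now 11.
Augment Hall→C5→C4→C3→Exit: bottleneck 1, flow now 12.
No augmenting path remains; maximum flow = 12.
In the residual graph, reachable from Hall: {Hall, C5}.
Min-cut edges: Hall→C4 (8), C5→C4 (1), C5→Lobby (3); capacity 8 + 1 + 3 = 12.
This cut is saturated, so no flow can exceed 12.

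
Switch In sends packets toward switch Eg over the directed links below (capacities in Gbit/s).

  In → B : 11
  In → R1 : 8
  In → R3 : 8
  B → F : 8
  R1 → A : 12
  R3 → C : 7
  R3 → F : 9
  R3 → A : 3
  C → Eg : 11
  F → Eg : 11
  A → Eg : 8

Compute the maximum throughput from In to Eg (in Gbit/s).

24

Augment In→B→F→Eg: bottleneck 8, flow now 8.
Augment In→R1→A→Eg: bottleneck 8, flow now 16.
Augment In→R3→C→Eg: bottleneck 7, flow now 23.
Augment In→R3→F→Eg: bottleneck 1, flow now 24.
No augmenting path remains; maximum flow = 24.
In the residual graph, reachable from In: {In, B}.
Min-cut edges: In→R1 (8), In→R3 (8), B→F (8); capacity 8 + 8 + 8 = 24.
This cut is saturated, so no flow can exceed 24.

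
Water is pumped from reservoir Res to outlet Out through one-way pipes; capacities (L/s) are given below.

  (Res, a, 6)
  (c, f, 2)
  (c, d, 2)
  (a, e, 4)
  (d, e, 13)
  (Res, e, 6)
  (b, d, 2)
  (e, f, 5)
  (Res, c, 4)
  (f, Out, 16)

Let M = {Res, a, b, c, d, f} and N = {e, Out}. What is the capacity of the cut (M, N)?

39

Edges leaving {Res, a, b, c, d, f}: Res→e (6), a→e (4), d→e (13), f→Out (16).
Cut capacity = 6 + 4 + 13 + 16 = 39.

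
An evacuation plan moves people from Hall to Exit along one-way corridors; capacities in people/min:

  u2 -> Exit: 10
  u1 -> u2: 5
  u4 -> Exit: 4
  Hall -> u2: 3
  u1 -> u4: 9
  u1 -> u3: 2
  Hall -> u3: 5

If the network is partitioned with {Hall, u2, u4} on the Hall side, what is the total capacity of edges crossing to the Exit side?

19

Edges leaving {Hall, u2, u4}: Hall→u3 (5), u2→Exit (10), u4→Exit (4).
Cut capacity = 5 + 10 + 4 = 19.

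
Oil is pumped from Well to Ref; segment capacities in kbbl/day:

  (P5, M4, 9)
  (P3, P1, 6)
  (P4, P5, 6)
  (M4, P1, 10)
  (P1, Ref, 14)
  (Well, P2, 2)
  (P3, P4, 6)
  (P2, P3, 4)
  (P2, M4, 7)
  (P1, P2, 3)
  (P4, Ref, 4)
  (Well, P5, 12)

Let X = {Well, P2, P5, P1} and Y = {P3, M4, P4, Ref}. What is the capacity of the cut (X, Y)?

Edges leaving {Well, P2, P5, P1}: P2→P3 (4), P2→M4 (7), P5→M4 (9), P1→Ref (14).
Cut capacity = 4 + 7 + 9 + 14 = 34.

34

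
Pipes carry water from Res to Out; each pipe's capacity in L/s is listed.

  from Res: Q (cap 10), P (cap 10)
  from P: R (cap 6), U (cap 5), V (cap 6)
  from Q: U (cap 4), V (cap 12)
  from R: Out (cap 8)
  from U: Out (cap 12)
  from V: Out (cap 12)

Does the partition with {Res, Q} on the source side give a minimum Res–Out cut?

Given cut capacity: 10 + 4 + 12 = 26.
Augment Res→P→R→Out: bottleneck 6, flow now 6.
Augment Res→P→U→Out: bottleneck 4, flow now 10.
Augment Res→Q→U→Out: bottleneck 4, flow now 14.
Augment Res→Q→V→Out: bottleneck 6, flow now 20.
No augmenting path remains; maximum flow = 20.
In the residual graph, reachable from Res: {Res}.
Min-cut edges: Res→P (10), Res→Q (10); capacity 10 + 10 = 20.
Cut capacity 26 exceeds the max flow 20, so it is not minimum.

No — its capacity is 26, but the minimum cut has capacity 20.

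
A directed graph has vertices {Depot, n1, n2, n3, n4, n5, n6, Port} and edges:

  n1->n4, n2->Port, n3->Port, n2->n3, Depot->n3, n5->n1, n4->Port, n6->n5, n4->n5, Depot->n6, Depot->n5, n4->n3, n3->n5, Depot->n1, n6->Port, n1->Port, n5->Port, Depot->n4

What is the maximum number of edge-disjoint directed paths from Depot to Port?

Assign every edge capacity 1; by Menger, the answer equals the max flow.
Path Depot→n1→Port (+1); total 1.
Path Depot→n3→Port (+1); total 2.
Path Depot→n4→Port (+1); total 3.
Path Depot→n5→Port (+1); total 4.
Path Depot→n6→Port (+1); total 5.
No residual Depot→Port path; max flow = 5.
Certifying cut of size 5: {Depot→n1, Depot→n3, Depot→n4, Depot→n5, Depot→n6}.

5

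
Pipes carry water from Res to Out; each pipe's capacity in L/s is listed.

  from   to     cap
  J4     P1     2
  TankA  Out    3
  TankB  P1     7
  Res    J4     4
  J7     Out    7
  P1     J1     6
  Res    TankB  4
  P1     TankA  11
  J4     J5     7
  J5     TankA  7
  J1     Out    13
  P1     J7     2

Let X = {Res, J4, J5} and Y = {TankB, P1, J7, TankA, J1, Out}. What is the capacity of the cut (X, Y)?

Edges leaving {Res, J4, J5}: Res→TankB (4), J4→P1 (2), J5→TankA (7).
Cut capacity = 4 + 2 + 7 = 13.

13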